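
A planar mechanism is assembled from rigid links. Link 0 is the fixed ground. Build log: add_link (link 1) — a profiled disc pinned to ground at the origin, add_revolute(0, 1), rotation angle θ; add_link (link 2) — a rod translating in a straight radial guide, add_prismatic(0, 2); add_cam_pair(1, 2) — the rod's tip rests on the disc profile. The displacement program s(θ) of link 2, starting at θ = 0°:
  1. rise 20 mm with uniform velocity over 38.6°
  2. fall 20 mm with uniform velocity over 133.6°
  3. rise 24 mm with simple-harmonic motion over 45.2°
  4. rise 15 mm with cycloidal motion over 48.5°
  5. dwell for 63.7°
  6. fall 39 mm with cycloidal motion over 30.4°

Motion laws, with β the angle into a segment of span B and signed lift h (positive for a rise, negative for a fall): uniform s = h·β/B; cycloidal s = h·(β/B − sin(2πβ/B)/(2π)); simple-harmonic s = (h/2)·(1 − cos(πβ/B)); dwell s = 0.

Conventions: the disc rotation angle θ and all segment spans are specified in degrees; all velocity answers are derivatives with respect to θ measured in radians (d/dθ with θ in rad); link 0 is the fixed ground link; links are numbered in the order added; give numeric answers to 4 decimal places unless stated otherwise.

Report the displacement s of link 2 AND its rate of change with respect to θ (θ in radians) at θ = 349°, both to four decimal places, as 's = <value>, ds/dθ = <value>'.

seg 1 [0°–38.6°] uniform, h=20: full span → s += 20 → s = 20.0000
seg 2 [38.6°–172.2°] uniform, h=-20: full span → s += -20 → s = 0.0000
seg 3 [172.2°–217.4°] simple-harmonic, h=24: full span → s += 24 → s = 24.0000
seg 4 [217.4°–265.9°] cycloidal, h=15: full span → s += 15 → s = 39.0000
seg 5 [265.9°–329.6°] dwell: s stays 39.0000
seg 6 [329.6°–360°] cycloidal, h=-39: θ=349° here. β=19.4, B=30.4. -39·(0.6382 − sin(2π·0.6382)/(2π)) = -29.6247 → s = 9.3753
velocity in seg [329.6°–360°] (cycloidal), θ in radians: β = 19.4° = 0.3386 rad, B = 30.4° = 0.5306 rad; ds/dθ = (h/B)(1 − cos(2πβ/B)) = ((-39)/0.5306)(1 − cos(2π·0.6382)) = -121.010327 mm/rad

s = 9.3753, ds/dθ = -121.0103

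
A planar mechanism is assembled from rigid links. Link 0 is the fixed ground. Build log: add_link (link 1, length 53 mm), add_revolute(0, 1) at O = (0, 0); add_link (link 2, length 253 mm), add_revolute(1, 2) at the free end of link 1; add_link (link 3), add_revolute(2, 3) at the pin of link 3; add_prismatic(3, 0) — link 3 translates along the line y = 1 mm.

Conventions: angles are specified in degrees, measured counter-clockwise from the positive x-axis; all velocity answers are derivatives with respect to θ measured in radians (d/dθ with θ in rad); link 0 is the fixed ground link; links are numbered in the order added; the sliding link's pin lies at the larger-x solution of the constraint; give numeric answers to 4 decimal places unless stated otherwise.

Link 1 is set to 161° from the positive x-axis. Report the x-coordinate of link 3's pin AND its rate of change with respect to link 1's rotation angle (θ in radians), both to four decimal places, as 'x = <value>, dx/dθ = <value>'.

geometry: r = 53 mm, L = 253 mm, e = 1 mm
crank pin P = (r cos θ, r sin θ) = (-50.112485, 17.255112)
h = r sin θ − e = 17.255112 − 1 = 16.255112
x = r cos θ + √(L² − h²) = -50.112485 + 252.477269 = 202.364784
dx/dθ = −r sin θ − h·r cos θ/√(L² − h²) (θ in radians; h = 16.255112) = -14.028746

x = 202.3648, dx/dθ = -14.0287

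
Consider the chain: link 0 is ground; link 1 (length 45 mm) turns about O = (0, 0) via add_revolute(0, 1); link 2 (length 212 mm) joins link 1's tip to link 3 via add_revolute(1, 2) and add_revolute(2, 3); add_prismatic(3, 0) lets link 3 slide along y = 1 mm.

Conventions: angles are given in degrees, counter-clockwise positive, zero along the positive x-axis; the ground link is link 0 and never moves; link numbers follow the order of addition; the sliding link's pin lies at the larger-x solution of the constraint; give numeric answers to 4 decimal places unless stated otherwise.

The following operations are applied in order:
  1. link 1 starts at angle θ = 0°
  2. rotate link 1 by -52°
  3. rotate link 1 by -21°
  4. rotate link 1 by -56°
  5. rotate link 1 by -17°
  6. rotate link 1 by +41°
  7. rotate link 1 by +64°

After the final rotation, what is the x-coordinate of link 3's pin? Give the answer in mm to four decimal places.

geometry: r = 45 mm, L = 212 mm, e = 1 mm; θ starts at 0°
rotate link 1 by -52°: θ ← 0° -52° = -52°
rotate link 1 by -21°: θ ← -52° -21° = -73°
rotate link 1 by -56°: θ ← -73° -56° = -129°
rotate link 1 by -17°: θ ← -129° -17° = -146°
rotate link 1 by +41°: θ ← -146° +41° = -105°
rotate link 1 by +64°: θ ← -105° +64° = -41°
crank pin P = (r cos θ, r sin θ) = (33.961931, -29.522656)
h = r sin θ − e = -29.522656 − 1 = -30.522656
x = r cos θ + √(L² − h²) = 33.961931 + 209.791247 = 243.753178

243.7532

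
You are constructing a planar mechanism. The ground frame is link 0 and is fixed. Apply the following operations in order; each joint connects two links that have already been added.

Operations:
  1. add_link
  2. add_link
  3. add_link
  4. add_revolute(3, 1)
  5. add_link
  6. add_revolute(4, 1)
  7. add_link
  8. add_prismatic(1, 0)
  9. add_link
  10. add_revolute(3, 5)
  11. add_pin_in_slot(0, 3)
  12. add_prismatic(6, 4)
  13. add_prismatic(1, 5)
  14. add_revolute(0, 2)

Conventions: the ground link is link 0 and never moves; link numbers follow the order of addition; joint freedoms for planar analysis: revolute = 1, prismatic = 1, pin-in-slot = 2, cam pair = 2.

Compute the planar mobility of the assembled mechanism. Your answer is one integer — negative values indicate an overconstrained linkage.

ground; <1,0,0>
#1 <2,0,0>
#2 <3,0,0>
#3 <4,0,0>
R:3↔1 J1 <4,1,0>
#4 <5,1,0>
R:4↔1 J1 <5,2,0>
#5 <6,2,0>
P:1↔0 J1 <6,3,0>
#6 <7,3,0>
R:3↔5 J1 <7,4,0>
PS:0↔3 J2 <7,4,1>
P:6↔4 J1 <7,5,1>
P:1↔5 J1 <7,6,1>
R:0↔2 J1 <7,7,1>
3×6 − 2×7 − 1×1 = 3

M = 3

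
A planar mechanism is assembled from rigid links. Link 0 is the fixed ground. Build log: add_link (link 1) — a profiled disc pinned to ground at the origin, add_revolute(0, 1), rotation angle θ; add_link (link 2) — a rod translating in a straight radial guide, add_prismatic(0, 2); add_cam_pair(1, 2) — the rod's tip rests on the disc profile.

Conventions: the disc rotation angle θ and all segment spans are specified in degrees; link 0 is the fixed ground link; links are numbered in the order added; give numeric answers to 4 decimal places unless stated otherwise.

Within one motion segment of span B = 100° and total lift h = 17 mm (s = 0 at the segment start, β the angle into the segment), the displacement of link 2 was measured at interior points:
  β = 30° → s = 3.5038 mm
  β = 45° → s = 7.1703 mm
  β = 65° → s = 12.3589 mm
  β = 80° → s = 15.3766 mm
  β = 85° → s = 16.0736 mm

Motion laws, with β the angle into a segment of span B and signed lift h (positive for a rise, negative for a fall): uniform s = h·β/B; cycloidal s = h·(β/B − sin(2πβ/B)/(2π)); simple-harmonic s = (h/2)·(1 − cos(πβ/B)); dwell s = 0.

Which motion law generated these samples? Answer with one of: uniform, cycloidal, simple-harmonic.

candidates at β/B = r: uniform s = h·r (linear in β); cycloidal s = h·(r − sin(2πr)/(2π)); simple-harmonic s = (h/2)(1 − cos(πr))
β=30°: printed 3.5038 | uniform 5.1000, cycloidal 2.5268, simple-harmonic 3.5038
β=45°: printed 7.1703 | uniform 7.6500, cycloidal 6.8139, simple-harmonic 7.1703
β=65°: printed 12.3589 | uniform 11.0500, cycloidal 13.2389, simple-harmonic 12.3589
β=80°: printed 15.3766 | uniform 13.6000, cycloidal 16.1732, simple-harmonic 15.3766
β=85°: printed 16.0736 | uniform 14.4500, cycloidal 16.6389, simple-harmonic 16.0736
only one law matches every sample → simple-harmonic

simple-harmonic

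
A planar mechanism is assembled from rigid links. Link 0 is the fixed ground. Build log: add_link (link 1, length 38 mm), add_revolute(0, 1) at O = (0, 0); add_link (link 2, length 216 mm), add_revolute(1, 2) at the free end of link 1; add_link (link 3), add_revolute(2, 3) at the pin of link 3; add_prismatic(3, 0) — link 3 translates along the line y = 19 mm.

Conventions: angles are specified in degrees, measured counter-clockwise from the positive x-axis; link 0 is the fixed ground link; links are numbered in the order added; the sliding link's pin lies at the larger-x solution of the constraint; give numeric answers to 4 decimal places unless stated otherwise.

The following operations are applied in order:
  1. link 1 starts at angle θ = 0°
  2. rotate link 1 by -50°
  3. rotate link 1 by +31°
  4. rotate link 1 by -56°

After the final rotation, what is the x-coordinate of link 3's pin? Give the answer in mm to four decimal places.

geometry: r = 38 mm, L = 216 mm, e = 19 mm; θ starts at 0°
rotate link 1 by -50°: θ ← 0° -50° = -50°
rotate link 1 by +31°: θ ← -50° +31° = -19°
rotate link 1 by -56°: θ ← -19° -56° = -75°
crank pin P = (r cos θ, r sin θ) = (9.835124, -36.705181)
h = r sin θ − e = -36.705181 − 19 = -55.705181
x = r cos θ + √(L² − h²) = 9.835124 + 208.693394 = 218.528518

218.5285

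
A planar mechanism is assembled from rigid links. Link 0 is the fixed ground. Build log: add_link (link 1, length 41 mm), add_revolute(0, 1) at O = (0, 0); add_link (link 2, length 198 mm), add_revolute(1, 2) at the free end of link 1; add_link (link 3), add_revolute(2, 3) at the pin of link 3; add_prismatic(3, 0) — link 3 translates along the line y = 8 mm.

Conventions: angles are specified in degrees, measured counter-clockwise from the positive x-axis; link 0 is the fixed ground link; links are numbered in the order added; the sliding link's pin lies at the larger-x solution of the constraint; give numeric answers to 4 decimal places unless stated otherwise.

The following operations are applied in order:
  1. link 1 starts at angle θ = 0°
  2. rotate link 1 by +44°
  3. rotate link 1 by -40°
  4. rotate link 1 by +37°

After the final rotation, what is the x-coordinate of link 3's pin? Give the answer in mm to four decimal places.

geometry: r = 41 mm, L = 198 mm, e = 8 mm; θ starts at 0°
rotate link 1 by +44°: θ ← 0° +44° = 44°
rotate link 1 by -40°: θ ← 44° -40° = 4°
rotate link 1 by +37°: θ ← 4° +37° = 41°
crank pin P = (r cos θ, r sin θ) = (30.943093, 26.898420)
h = r sin θ − e = 26.898420 − 8 = 18.898420
x = r cos θ + √(L² − h²) = 30.943093 + 197.096042 = 228.039135

228.0391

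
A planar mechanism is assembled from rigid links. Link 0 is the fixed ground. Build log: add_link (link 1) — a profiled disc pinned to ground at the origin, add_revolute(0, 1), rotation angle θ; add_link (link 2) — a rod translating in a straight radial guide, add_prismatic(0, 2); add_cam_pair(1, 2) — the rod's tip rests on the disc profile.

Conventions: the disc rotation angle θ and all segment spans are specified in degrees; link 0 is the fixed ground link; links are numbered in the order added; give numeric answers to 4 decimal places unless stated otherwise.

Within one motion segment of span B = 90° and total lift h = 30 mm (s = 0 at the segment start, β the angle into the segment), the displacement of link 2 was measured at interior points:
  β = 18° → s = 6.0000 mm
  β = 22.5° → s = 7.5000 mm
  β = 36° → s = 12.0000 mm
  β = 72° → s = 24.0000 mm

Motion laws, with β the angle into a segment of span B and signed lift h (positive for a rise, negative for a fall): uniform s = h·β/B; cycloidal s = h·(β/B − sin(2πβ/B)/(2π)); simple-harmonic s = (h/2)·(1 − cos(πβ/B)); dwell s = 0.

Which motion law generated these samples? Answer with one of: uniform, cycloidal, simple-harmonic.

candidates at β/B = r: uniform s = h·r (linear in β); cycloidal s = h·(r − sin(2πr)/(2π)); simple-harmonic s = (h/2)(1 − cos(πr))
β=18°: printed 6.0000 | uniform 6.0000, cycloidal 1.4590, simple-harmonic 2.8647
β=22.5°: printed 7.5000 | uniform 7.5000, cycloidal 2.7254, simple-harmonic 4.3934
β=36°: printed 12.0000 | uniform 12.0000, cycloidal 9.1935, simple-harmonic 10.3647
β=72°: printed 24.0000 | uniform 24.0000, cycloidal 28.5410, simple-harmonic 27.1353
only one law matches every sample → uniform

uniform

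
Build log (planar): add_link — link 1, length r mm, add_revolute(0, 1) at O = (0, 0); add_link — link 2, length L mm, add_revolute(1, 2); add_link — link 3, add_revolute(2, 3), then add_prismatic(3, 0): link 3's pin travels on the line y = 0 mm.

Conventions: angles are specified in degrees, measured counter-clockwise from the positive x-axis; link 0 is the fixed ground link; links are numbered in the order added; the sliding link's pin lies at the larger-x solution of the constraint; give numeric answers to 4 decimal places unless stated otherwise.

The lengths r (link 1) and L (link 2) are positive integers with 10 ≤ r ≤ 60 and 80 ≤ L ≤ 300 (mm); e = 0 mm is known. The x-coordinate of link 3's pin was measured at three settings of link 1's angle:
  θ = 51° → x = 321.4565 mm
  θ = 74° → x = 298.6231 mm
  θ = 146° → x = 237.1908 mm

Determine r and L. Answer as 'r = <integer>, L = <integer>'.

constraint per measurement: (x − r cos θ)² + (r sin θ − e)² = L²
subtracting the θ₁ and θ₂ equations cancels the r² and L² terms:
r = (x₁² − x₂²) / (2[(x₁cos θ₁ + e sin θ₁) − (x₂cos θ₂ + e sin θ₂)]) = 59.0000 → r = 59
L² = (x₁ − r cos θ₁)² + (r sin θ₁ − e)² = 82943.9840 → L = 288.0000 → L = 288
check at θ₃=146°: x = 237.1908 (printed 237.1908) ✓

r = 59, L = 288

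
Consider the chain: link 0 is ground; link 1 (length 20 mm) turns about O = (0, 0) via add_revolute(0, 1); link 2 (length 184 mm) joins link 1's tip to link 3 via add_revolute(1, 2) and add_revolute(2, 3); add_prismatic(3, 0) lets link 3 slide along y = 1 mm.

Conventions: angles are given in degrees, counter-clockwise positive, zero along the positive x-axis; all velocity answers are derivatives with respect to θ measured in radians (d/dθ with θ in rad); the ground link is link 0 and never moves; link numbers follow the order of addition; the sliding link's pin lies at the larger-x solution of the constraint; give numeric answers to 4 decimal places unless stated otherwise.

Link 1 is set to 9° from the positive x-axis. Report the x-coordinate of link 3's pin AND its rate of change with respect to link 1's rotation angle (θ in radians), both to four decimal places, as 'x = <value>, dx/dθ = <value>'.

geometry: r = 20 mm, L = 184 mm, e = 1 mm
crank pin P = (r cos θ, r sin θ) = (19.753767, 3.128689)
h = r sin θ − e = 3.128689 − 1 = 2.128689
x = r cos θ + √(L² − h²) = 19.753767 + 183.987686 = 203.741453
dx/dθ = −r sin θ − h·r cos θ/√(L² − h²) (θ in radians; h = 2.128689) = -3.357235

x = 203.7415, dx/dθ = -3.3572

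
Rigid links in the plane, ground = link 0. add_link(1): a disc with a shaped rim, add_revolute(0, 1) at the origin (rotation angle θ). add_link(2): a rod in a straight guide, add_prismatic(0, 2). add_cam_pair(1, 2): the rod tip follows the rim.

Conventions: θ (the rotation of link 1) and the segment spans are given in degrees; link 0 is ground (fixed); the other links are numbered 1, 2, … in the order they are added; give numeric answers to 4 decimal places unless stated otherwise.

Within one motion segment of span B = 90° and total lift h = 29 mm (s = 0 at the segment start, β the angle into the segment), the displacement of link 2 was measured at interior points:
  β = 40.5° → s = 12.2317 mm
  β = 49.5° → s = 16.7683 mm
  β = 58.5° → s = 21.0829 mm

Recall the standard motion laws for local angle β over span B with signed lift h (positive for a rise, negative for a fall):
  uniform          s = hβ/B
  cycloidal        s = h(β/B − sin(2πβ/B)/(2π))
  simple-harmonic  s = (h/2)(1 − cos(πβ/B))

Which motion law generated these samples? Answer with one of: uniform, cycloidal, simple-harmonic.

candidates at β/B = r: uniform s = h·r (linear in β); cycloidal s = h·(r − sin(2πr)/(2π)); simple-harmonic s = (h/2)(1 − cos(πr))
β=40.5°: printed 12.2317 | uniform 13.0500, cycloidal 11.6237, simple-harmonic 12.2317
β=49.5°: printed 16.7683 | uniform 15.9500, cycloidal 17.3763, simple-harmonic 16.7683
β=58.5°: printed 21.0829 | uniform 18.8500, cycloidal 22.5840, simple-harmonic 21.0829
only one law matches every sample → simple-harmonic

simple-harmonic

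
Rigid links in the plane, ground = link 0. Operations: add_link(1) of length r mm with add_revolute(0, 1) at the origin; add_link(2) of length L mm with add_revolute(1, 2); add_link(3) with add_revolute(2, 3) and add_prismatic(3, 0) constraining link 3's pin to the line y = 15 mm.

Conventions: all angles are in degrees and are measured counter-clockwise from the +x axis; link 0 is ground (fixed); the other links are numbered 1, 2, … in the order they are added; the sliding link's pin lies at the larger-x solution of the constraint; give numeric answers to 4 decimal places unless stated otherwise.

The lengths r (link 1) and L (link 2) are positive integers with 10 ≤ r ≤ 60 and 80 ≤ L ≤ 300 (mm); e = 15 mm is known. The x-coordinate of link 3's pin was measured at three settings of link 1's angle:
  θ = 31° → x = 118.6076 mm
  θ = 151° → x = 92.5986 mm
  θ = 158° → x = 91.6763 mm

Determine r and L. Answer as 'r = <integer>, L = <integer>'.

constraint per measurement: (x − r cos θ)² + (r sin θ − e)² = L²
subtracting the θ₁ and θ₂ equations cancels the r² and L² terms:
r = (x₁² − x₂²) / (2[(x₁cos θ₁ + e sin θ₁) − (x₂cos θ₂ + e sin θ₂)]) = 15.0000 → r = 15
L² = (x₁ − r cos θ₁)² + (r sin θ₁ − e)² = 11235.9990 → L = 106.0000 → L = 106
check at θ₃=158°: x = 91.6763 (printed 91.6763) ✓

r = 15, L = 106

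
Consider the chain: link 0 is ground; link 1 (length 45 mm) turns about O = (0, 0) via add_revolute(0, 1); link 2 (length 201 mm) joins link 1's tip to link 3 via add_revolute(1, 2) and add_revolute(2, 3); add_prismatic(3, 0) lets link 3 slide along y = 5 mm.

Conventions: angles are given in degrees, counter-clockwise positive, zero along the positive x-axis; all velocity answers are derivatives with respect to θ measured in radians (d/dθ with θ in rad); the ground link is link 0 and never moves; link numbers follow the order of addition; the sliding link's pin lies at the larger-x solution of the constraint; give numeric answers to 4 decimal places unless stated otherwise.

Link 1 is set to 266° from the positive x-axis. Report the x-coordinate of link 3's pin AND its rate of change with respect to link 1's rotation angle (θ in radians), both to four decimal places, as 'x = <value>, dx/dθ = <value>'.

geometry: r = 45 mm, L = 201 mm, e = 5 mm
crank pin P = (r cos θ, r sin θ) = (-3.139041, -44.890382)
h = r sin θ − e = -44.890382 − 5 = -49.890382
x = r cos θ + √(L² − h²) = -3.139041 + 194.709912 = 191.570870
dx/dθ = −r sin θ − h·r cos θ/√(L² − h²) (θ in radians; h = -49.890382) = 44.086068

x = 191.5709, dx/dθ = 44.0861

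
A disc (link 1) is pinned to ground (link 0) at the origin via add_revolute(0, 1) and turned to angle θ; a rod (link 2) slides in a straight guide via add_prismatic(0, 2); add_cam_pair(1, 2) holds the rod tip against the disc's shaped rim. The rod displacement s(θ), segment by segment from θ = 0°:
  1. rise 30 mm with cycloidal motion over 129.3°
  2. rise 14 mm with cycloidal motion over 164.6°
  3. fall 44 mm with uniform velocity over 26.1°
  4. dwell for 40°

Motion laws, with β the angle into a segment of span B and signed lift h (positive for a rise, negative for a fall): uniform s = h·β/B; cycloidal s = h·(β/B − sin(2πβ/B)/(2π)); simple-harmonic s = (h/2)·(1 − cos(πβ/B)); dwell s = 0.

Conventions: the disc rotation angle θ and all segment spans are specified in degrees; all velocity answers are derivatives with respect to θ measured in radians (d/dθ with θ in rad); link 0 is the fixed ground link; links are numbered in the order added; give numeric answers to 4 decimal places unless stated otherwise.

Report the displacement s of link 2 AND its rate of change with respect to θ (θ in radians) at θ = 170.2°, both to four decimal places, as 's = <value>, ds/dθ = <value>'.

segment 1 (0° to 129.3°, cycloidal, h = 30) is passed completely: s = 0.0000 + (30) = 30.0000
θ = 170.2° falls in segment 2 (129.3° to 293.9°, cycloidal, h = 14): β = 170.2 − 129.3 = 40.9°, B = 164.6°; Δs = 14·(0.2485 − sin(2π·0.2485)/(2π)) = 1.2507; s = 30.0000 + 1.2507 = 31.2507
velocity in seg [129.3°–293.9°] (cycloidal), θ in radians: β = 40.9° = 0.7138 rad, B = 164.6° = 2.8728 rad; ds/dθ = (h/B)(1 − cos(2πβ/B)) = (14/2.8728)(1 − cos(2π·0.2485)) = 4.826769 mm/rad

s = 31.2507, ds/dθ = 4.8268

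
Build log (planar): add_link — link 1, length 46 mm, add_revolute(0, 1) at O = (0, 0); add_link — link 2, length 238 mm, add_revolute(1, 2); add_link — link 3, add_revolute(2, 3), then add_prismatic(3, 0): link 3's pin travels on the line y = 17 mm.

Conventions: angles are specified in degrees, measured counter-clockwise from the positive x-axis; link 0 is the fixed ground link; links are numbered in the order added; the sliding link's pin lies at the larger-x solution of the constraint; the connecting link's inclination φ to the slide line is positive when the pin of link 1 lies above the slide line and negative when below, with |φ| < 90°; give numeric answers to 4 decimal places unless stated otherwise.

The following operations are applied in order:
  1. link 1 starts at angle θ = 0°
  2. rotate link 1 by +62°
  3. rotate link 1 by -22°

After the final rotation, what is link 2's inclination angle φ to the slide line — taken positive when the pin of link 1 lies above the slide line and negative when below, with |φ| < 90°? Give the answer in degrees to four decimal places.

geometry: r = 46 mm, L = 238 mm, e = 17 mm; θ starts at 0°
rotate link 1 by +62°: θ ← 0° +62° = 62°
rotate link 1 by -22°: θ ← 62° -22° = 40°
h = r sin θ − e = 29.568230 − 17 = 12.568230
sin φ = h / L = 12.568230 / 238 = 0.05280769
φ = arcsin(0.05280769) = 3.027066°

3.0271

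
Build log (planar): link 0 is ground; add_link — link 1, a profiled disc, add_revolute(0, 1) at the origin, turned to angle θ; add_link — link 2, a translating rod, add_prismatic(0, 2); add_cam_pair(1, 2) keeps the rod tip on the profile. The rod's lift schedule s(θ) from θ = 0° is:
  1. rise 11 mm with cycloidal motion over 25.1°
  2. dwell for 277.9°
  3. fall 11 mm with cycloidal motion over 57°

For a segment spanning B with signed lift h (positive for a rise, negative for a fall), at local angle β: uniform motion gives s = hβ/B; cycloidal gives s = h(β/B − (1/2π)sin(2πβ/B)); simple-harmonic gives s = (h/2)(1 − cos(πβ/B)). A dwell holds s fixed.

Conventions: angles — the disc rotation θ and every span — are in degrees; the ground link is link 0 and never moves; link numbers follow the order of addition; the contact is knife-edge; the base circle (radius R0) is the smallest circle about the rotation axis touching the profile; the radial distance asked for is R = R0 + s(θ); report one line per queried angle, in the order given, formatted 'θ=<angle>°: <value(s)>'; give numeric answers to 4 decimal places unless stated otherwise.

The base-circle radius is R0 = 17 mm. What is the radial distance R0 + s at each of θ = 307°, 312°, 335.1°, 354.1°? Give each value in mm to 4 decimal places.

seg 1 [0°–25.1°] cycloidal, h=11: full span → s += 11 → s = 11.0000
seg 2 [25.1°–303°] dwell: s stays 11.0000
seg 3 [303°–360°] cycloidal, h=-11: θ=307° here. β=4, B=57. -11·(0.0702 − sin(2π·0.0702)/(2π)) = -0.0248 → s = 10.9752
seg 3 [303°–360°] cycloidal, h=-11: θ=312° here. β=9, B=57. -11·(0.1579 − sin(2π·0.1579)/(2π)) = -0.2712 → s = 10.7288
seg 3 [303°–360°] cycloidal, h=-11: θ=335.1° here. β=32.1, B=57. -11·(0.5632 − sin(2π·0.5632)/(2π)) = -6.8714 → s = 4.1286
seg 3 [303°–360°] cycloidal, h=-11: θ=354.1° here. β=51.1, B=57. -11·(0.8965 − sin(2π·0.8965)/(2π)) = -10.9214 → s = 0.0786
θ=307°: R = R0 + s = 17 + 10.9752 = 27.9752
θ=312°: R = R0 + s = 17 + 10.7288 = 27.7288
θ=335.1°: R = R0 + s = 17 + 4.1286 = 21.1286
θ=354.1°: R = R0 + s = 17 + 0.0786 = 17.0786

θ=307°: 27.9752
θ=312°: 27.7288
θ=335.1°: 21.1286
θ=354.1°: 17.0786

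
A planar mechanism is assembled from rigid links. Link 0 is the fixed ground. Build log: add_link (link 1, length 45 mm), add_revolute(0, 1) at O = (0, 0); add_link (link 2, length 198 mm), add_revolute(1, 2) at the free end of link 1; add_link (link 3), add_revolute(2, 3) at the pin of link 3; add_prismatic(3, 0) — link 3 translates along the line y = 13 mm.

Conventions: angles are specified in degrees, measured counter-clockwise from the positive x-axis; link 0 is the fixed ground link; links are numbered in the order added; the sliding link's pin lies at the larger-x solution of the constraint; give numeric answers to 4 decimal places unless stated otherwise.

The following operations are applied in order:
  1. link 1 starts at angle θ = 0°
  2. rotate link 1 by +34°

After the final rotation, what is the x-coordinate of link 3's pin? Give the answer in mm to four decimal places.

geometry: r = 45 mm, L = 198 mm, e = 13 mm; θ starts at 0°
rotate link 1 by +34°: θ ← 0° +34° = 34°
crank pin P = (r cos θ, r sin θ) = (37.306691, 25.163681)
h = r sin θ − e = 25.163681 − 13 = 12.163681
x = r cos θ + √(L² − h²) = 37.306691 + 197.626023 = 234.932714

234.9327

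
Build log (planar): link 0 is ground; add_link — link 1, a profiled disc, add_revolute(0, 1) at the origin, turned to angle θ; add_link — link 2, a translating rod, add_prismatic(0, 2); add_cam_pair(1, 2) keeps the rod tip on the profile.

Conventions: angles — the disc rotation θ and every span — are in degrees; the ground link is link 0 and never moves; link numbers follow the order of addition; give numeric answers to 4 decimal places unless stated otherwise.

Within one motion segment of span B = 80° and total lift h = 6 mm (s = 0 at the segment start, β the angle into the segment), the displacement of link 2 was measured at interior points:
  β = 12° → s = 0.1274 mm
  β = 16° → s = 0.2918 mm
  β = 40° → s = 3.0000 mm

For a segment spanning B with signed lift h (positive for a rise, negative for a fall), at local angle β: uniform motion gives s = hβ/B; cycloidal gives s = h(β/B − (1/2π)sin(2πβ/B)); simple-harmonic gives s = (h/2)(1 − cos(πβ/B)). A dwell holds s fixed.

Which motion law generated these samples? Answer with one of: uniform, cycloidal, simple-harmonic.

candidates at β/B = r: uniform s = h·r (linear in β); cycloidal s = h·(r − sin(2πr)/(2π)); simple-harmonic s = (h/2)(1 − cos(πr))
β=12°: printed 0.1274 | uniform 0.9000, cycloidal 0.1274, simple-harmonic 0.3270
β=16°: printed 0.2918 | uniform 1.2000, cycloidal 0.2918, simple-harmonic 0.5729
β=40°: printed 3.0000 | uniform 3.0000, cycloidal 3.0000, simple-harmonic 3.0000
only one law matches every sample → cycloidal

cycloidal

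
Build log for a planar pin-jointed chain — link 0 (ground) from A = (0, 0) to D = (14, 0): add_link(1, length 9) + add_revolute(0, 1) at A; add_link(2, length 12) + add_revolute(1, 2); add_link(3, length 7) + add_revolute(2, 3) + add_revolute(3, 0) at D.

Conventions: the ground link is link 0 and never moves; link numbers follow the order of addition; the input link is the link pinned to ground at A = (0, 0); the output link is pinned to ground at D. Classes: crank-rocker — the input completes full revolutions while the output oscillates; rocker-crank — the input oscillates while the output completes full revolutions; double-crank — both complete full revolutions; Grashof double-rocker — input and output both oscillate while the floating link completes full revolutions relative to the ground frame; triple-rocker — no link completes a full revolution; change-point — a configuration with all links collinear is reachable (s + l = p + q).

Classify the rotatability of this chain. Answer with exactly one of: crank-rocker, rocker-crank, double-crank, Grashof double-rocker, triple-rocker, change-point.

lengths: ground=14, input=9, coupler=12, output=7
sorted: s=7 (shortest), l=14 (longest), p+q=21
s + l = 21 vs p + q = 21
s + l = p + q → change-point (collinear configuration reachable)

change-point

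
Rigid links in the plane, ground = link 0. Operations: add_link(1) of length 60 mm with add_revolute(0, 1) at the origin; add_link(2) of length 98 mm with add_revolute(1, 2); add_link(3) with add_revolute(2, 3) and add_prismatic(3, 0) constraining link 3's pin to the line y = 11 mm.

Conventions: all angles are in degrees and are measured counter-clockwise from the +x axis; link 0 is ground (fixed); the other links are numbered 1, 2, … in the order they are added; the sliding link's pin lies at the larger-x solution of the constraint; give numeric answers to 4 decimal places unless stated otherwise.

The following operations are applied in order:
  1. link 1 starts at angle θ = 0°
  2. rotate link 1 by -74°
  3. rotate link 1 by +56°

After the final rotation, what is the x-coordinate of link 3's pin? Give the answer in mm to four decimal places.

geometry: r = 60 mm, L = 98 mm, e = 11 mm; θ starts at 0°
rotate link 1 by -74°: θ ← 0° -74° = -74°
rotate link 1 by +56°: θ ← -74° +56° = -18°
crank pin P = (r cos θ, r sin θ) = (57.063391, -18.541020)
h = r sin θ − e = -18.541020 − 11 = -29.541020
x = r cos θ + √(L² − h²) = 57.063391 + 93.441576 = 150.504967

150.5050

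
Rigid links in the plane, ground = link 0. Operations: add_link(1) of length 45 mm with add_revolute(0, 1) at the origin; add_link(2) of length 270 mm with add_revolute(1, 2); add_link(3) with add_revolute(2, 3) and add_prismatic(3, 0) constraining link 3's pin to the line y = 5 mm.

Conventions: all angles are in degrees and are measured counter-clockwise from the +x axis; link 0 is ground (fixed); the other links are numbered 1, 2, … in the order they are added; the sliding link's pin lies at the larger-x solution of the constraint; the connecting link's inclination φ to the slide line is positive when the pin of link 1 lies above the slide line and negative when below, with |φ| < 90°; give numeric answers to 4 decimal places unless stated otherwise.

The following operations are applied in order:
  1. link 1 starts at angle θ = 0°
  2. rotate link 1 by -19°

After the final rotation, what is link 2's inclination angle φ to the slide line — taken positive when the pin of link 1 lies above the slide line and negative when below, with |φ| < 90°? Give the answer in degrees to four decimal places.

geometry: r = 45 mm, L = 270 mm, e = 5 mm; θ starts at 0°
rotate link 1 by -19°: θ ← 0° -19° = -19°
h = r sin θ − e = -14.650567 − 5 = -19.650567
sin φ = h / L = -19.650567 / 270 = -0.07277988
φ = arcsin(-0.07277988) = -4.173670°

-4.1737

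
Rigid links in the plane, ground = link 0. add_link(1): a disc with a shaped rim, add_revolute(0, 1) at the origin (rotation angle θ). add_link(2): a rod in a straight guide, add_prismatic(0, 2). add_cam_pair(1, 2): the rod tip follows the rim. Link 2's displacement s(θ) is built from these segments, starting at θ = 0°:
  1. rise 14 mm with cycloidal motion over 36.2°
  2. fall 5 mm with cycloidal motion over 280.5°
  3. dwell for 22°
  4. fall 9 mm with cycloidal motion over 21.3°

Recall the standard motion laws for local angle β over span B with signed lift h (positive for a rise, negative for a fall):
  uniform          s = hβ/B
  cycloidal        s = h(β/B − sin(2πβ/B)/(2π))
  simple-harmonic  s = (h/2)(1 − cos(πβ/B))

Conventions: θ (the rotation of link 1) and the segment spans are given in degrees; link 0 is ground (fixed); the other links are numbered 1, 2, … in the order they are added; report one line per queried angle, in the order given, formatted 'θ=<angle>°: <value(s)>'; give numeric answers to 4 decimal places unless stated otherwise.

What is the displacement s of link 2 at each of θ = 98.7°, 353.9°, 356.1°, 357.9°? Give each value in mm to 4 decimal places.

segment 1 (0° to 36.2°, cycloidal, h = 14) is passed completely: s = 0.0000 + (14) = 14.0000
θ = 98.7° falls in segment 2 (36.2° to 316.7°, cycloidal, h = -5): β = 98.7 − 36.2 = 62.5°, B = 280.5°; Δs = -5·(0.2228 − sin(2π·0.2228)/(2π)) = -0.3299; s = 14.0000 − 0.3299 = 13.6701
segment 2 (36.2° to 316.7°, cycloidal, h = -5) is passed completely: s = 14.0000 + (-5) = 9.0000
segment 3 (316.7° to 338.7°, dwell): s unchanged at 9.0000
θ = 353.9° falls in segment 4 (338.7° to 360°, cycloidal, h = -9): β = 353.9 − 338.7 = 15.2°, B = 21.3°; Δs = -9·(0.7136 − sin(2π·0.7136)/(2π)) = -7.8177; s = 9.0000 − 7.8177 = 1.1823
θ = 356.1° falls in segment 4 (338.7° to 360°, cycloidal, h = -9): β = 356.1 − 338.7 = 17.4°, B = 21.3°; Δs = -9·(0.8169 − sin(2π·0.8169)/(2π)) = -8.6598; s = 9.0000 − 8.6598 = 0.3402
θ = 357.9° falls in segment 4 (338.7° to 360°, cycloidal, h = -9): β = 357.9 − 338.7 = 19.2°, B = 21.3°; Δs = -9·(0.9014 − sin(2π·0.9014)/(2π)) = -8.9443; s = 9.0000 − 8.9443 = 0.0557

θ=98.7°: 13.6701
θ=353.9°: 1.1823
θ=356.1°: 0.3402
θ=357.9°: 0.0557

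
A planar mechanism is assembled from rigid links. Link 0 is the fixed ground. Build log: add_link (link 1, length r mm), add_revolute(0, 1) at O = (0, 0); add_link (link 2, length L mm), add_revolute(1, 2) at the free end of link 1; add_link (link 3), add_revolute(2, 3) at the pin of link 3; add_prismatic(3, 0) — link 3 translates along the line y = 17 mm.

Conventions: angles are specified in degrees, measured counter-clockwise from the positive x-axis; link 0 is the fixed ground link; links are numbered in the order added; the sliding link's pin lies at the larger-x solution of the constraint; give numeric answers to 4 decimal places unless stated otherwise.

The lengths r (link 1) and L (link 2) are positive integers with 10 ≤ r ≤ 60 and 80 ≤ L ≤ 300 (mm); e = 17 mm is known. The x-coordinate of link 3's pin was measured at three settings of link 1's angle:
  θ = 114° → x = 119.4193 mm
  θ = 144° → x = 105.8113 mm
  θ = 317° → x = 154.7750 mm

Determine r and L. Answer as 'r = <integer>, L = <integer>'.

constraint per measurement: (x − r cos θ)² + (r sin θ − e)² = L²
subtracting the θ₁ and θ₂ equations cancels the r² and L² terms:
r = (x₁² − x₂²) / (2[(x₁cos θ₁ + e sin θ₁) − (x₂cos θ₂ + e sin θ₂)]) = 35.9998 → r = 36
L² = (x₁ − r cos θ₁)² + (r sin θ₁ − e)² = 18224.9883 → L = 135.0000 → L = 135
check at θ₃=317°: x = 154.7750 (printed 154.7750) ✓

r = 36, L = 135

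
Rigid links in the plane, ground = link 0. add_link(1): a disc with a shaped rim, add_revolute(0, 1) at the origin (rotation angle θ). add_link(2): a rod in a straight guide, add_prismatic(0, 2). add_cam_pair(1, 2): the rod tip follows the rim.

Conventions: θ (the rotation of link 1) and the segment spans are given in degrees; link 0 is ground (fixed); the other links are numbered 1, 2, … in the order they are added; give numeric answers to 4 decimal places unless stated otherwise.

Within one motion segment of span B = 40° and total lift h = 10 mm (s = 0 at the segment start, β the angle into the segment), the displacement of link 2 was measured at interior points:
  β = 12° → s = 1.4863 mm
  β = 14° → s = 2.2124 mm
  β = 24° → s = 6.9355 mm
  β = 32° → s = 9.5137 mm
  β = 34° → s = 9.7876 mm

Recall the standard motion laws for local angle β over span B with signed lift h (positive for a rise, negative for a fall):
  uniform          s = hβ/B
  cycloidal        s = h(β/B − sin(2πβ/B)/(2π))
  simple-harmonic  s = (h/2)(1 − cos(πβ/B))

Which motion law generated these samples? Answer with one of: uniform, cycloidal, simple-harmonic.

candidates at β/B = r: uniform s = h·r (linear in β); cycloidal s = h·(r − sin(2πr)/(2π)); simple-harmonic s = (h/2)(1 − cos(πr))
β=12°: printed 1.4863 | uniform 3.0000, cycloidal 1.4863, simple-harmonic 2.0611
β=14°: printed 2.2124 | uniform 3.5000, cycloidal 2.2124, simple-harmonic 2.7300
β=24°: printed 6.9355 | uniform 6.0000, cycloidal 6.9355, simple-harmonic 6.5451
β=32°: printed 9.5137 | uniform 8.0000, cycloidal 9.5137, simple-harmonic 9.0451
β=34°: printed 9.7876 | uniform 8.5000, cycloidal 9.7876, simple-harmonic 9.4550
only one law matches every sample → cycloidal

cycloidal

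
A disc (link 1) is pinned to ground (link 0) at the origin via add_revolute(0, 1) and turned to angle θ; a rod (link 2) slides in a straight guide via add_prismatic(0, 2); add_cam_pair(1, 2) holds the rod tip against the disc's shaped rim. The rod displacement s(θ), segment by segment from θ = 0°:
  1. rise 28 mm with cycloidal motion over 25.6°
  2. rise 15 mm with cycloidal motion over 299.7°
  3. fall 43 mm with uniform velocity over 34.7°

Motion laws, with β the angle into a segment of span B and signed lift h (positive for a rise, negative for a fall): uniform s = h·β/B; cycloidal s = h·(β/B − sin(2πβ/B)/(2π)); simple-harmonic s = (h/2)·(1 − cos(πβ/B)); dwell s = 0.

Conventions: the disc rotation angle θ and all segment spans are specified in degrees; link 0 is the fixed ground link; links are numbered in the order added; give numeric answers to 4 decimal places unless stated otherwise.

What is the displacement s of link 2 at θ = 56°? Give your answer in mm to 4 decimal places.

segment 1 (0° to 25.6°, cycloidal, h = 28) is passed completely: s = 0.0000 + (28) = 28.0000
θ = 56° falls in segment 2 (25.6° to 325.3°, cycloidal, h = 15): β = 56 − 25.6 = 30.4°, B = 299.7°; Δs = 15·(0.1014 − sin(2π·0.1014)/(2π)) = 0.1009; s = 28.0000 + 0.1009 = 28.1009

28.1009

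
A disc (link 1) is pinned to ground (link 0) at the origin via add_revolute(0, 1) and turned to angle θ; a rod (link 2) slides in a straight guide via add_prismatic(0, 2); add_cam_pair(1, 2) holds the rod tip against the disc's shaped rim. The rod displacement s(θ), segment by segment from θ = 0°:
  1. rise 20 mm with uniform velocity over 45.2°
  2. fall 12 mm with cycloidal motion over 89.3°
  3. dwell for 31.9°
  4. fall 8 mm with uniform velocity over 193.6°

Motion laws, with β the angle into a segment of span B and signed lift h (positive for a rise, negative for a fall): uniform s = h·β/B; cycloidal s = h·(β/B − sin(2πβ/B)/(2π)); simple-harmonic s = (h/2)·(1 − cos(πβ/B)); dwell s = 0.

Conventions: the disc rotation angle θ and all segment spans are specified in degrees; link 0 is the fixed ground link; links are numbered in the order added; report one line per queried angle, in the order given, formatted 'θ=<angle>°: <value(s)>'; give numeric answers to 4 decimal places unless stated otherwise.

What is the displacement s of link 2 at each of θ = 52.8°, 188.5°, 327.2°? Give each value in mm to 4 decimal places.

segment 1 (0° to 45.2°, uniform, h = 20) is passed completely: s = 0.0000 + (20) = 20.0000
θ = 52.8° falls in segment 2 (45.2° to 134.5°, cycloidal, h = -12): β = 52.8 − 45.2 = 7.6°, B = 89.3°; Δs = -12·(0.0851 − sin(2π·0.0851)/(2π)) = -0.0480; s = 20.0000 − 0.0480 = 19.9520
segment 2 (45.2° to 134.5°, cycloidal, h = -12) is passed completely: s = 20.0000 + (-12) = 8.0000
segment 3 (134.5° to 166.4°, dwell): s unchanged at 8.0000
θ = 188.5° falls in segment 4 (166.4° to 360°, uniform, h = -8): β = 188.5 − 166.4 = 22.1°, B = 193.6°; Δs = -8·22.1/193.6 = -0.9132; s = 8.0000 − 0.9132 = 7.0868
θ = 327.2° falls in segment 4 (166.4° to 360°, uniform, h = -8): β = 327.2 − 166.4 = 160.8°, B = 193.6°; Δs = -8·160.8/193.6 = -6.6446; s = 8.0000 − 6.6446 = 1.3554

θ=52.8°: 19.9520
θ=188.5°: 7.0868
θ=327.2°: 1.3554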